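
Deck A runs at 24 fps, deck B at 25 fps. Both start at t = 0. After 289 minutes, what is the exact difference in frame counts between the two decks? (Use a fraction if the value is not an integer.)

17340 frames

289 min = 17340 s.
A emits 24 × 17340 = 416160 frames; B emits 25 × 17340 = 433500.
Difference = 17340 frames; B is ahead of A.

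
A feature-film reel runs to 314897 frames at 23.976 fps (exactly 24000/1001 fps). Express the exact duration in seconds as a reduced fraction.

Running time = 314897 ÷ (24000/1001) = 314897 × 1001/24000 = 315211897/24000 s.

315211897/24000 seconds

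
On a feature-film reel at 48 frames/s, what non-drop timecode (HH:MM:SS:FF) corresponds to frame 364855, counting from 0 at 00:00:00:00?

364855 ÷ 48 = 7601 full seconds, remainder 7 frames.
7601 s = 2 h 6 min 41 s.
Timecode: 02:06:41:07.

02:06:41:07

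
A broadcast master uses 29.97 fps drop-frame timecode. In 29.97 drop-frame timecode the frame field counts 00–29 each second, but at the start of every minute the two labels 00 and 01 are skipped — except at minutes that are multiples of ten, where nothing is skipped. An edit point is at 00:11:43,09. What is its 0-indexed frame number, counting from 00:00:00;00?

As if non-drop at 30 labels/s: (0 × 3600 + 11 × 60 + 43) × 30 + 9 = 21099.
Minute boundaries passed: 11; those not divisible by 10: 11 − 1 = 10; dropped labels = 2 × 10 = 20.
Actual frame index = 21099 − 20 = 21079.

21079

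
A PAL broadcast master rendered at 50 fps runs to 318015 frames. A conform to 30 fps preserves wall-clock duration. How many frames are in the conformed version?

190809 frames

Target frames = source frames × (target rate / source rate) = 318015 × (30)/(50) = 318015 × 3/5 = 190809.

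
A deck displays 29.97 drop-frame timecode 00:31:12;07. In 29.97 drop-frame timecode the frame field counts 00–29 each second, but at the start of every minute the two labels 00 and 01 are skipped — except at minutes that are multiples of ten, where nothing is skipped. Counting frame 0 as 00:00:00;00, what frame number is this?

56111

As if non-drop at 30 labels/s: (0 × 3600 + 31 × 60 + 12) × 30 + 7 = 56167.
Minute boundaries passed: 31; those not divisible by 10: 31 − 3 = 28; dropped labels = 2 × 28 = 56.
Actual frame index = 56167 − 56 = 56111.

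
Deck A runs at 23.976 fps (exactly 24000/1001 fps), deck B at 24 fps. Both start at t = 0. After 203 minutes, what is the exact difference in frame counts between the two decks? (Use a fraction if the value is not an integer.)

41760/143 frames

203 min = 12180 s.
A emits 24000/1001 × 12180 = 41760000/143 frames; B emits 24 × 12180 = 292320.
Difference = 41760/143 frames (≈ 292.0280); B is ahead of A.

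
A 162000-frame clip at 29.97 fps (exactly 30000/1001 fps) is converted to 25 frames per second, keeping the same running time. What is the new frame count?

135135 frames

Target frames = source frames × (target rate / source rate) = 162000 × (25)/(30000/1001) = 162000 × 1001/1200 = 135135.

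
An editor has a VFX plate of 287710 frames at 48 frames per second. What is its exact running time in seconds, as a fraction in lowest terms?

143855/24 seconds

Running time = 287710 ÷ (48) = 287710 × 1/48 = 143855/24 s.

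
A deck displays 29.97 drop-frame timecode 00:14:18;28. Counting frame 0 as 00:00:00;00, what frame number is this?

Complete 10-minute blocks: 1, each 17982 frames → 17982.
Remaining 4 whole minutes in the current block: 1800 + 3 × 1798 = 7194 frames.
Within the current minute: 18 × 30 + 28 − 2 = 566 (labels ;00/;01 skipped at this minute). Total = 17982 + 7194 + 566 = 25742.

25742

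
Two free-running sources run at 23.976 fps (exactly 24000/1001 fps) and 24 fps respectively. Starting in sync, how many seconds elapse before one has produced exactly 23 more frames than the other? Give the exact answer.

The gap grows by |24 − 24000/1001| = 24/1001 frames per second.
Time for a 23-frame gap: 23 ÷ (24/1001) = 23023/24 s.

23023/24 seconds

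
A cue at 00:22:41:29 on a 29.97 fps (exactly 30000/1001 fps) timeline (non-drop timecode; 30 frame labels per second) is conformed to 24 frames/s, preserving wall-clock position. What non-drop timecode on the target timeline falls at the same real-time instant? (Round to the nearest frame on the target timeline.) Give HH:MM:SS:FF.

Source frame index: (0×3600 + 22×60 + 41) × 30 + 29 = 40859.
Real time: 40859 / (30000/1001) = 40899859/30000 s.
Target frame: (40899859/30000) × (24) = 40899859/1250 ≈ 32719.887 → 32720.
At 24 labels/s: frame 32720 → 00:22:43:08.

00:22:43:08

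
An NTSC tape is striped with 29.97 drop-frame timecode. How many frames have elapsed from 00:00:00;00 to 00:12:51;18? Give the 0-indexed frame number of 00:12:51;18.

As if non-drop at 30 labels/s: (0 × 3600 + 12 × 60 + 51) × 30 + 18 = 23148.
Minute boundaries passed: 12; those not divisible by 10: 12 − 1 = 11; dropped labels = 2 × 11 = 22.
Actual frame index = 23148 − 22 = 23126.

23126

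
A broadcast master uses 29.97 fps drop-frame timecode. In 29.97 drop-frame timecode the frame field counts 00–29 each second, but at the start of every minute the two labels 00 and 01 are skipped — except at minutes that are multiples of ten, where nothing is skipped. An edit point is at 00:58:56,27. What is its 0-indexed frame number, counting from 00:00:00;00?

106001

Complete 10-minute blocks: 5, each 17982 frames → 89910.
Remaining 8 whole minutes in the current block: 1800 + 7 × 1798 = 14386 frames.
Within the current minute: 56 × 30 + 27 − 2 = 1705 (labels ;00/;01 skipped at this minute). Total = 89910 + 14386 + 1705 = 106001.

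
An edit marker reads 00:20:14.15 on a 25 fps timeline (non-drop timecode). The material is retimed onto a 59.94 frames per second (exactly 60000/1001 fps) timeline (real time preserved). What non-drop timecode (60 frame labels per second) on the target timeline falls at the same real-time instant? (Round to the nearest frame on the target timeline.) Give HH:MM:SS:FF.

Source frame index: (0×3600 + 20×60 + 14) × 25 + 15 = 30365.
Real time: 30365 / (25) = 6073/5 s.
Target frame: (6073/5) × (60000/1001) = 72876000/1001 ≈ 72803.197 → 72803.
At 60 labels/s: frame 72803 → 00:20:13:23.

00:20:13:23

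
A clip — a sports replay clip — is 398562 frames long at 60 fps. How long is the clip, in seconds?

Running time = 398562 / (60) = 6642.7 s.

6642.7 seconds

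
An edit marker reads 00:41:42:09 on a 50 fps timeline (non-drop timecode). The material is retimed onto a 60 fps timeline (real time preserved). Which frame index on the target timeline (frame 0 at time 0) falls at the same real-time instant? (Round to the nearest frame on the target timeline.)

frame 150131

Source frame index: (0×3600 + 41×60 + 42) × 50 + 9 = 125109.
Real time: 125109 / (50) = 125109/50 s.
Target frame: (125109/50) × (60) = 750654/5 ≈ 150130.800 → 150131.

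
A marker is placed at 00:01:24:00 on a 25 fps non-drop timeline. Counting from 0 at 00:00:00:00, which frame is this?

frame 2100

Total seconds to the label: (0 × 3600 + 1 × 60 + 24) = 84.
Frame index = 84 × 25 + 0 = 2100.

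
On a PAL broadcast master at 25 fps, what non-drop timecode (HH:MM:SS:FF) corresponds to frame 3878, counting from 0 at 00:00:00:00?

00:02:35:03

3878 ÷ 25 = 155 full seconds, remainder 3 frames.
155 s = 0 h 2 min 35 s.
Timecode: 00:02:35:03.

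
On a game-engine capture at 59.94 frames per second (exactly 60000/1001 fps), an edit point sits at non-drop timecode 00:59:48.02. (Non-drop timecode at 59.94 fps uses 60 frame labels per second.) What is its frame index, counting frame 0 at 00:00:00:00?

Total seconds to the label: (0 × 3600 + 59 × 60 + 48) = 3588.
Frame index = 3588 × 60 + 2 = 215282.

215282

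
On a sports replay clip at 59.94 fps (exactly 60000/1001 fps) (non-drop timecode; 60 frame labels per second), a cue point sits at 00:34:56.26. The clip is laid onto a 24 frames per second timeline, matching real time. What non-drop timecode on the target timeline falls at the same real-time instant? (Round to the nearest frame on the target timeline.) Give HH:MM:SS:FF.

00:34:58:13

Source frame index: (0×3600 + 34×60 + 56) × 60 + 26 = 125786.
Real time: 125786 / (60000/1001) = 62955893/30000 s.
Target frame: (62955893/30000) × (24) = 62955893/1250 ≈ 50364.714 → 50365.
At 24 labels/s: frame 50365 → 00:34:58:13.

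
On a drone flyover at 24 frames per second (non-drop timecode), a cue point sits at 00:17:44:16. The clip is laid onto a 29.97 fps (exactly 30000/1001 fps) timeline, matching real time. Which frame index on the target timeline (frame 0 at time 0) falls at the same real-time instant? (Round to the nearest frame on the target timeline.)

frame 31908

Source frame index: (0×3600 + 17×60 + 44) × 24 + 16 = 25552.
Real time: 25552 / (24) = 3194/3 s.
Target frame: (3194/3) × (30000/1001) = 31940000/1001 ≈ 31908.092 → 31908.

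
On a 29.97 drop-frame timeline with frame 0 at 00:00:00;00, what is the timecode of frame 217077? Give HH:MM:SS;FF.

Ten DF minutes hold 17982 frames, so frame 217077 lies in block 12 (frames 215784–233765) with 1293 frames into that block.
The block's first minute is 1800 frames and the rest 1798 each; 1293 frames reaches minute 0, so 12 × 18 + 0 × 2 = 216 labels have been skipped so far.
Adding those back, label number 217077 + 216 = 217293 at 30 labels/s is 7243 s + 3 f = 2 h 0 min 43 s frame 3, i.e. 02:00:43;03.

02:00:43;03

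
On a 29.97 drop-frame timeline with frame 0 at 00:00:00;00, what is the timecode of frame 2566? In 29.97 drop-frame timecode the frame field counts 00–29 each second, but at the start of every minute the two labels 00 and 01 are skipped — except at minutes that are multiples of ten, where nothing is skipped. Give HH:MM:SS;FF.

00:01:25;18

Ten DF minutes hold 17982 frames, so frame 2566 lies in block 0 (frames 0–17981) with 2566 frames into that block.
The block's first minute is 1800 frames and the rest 1798 each; 2566 frames reaches minute 1, so 0 × 18 + 1 × 2 = 2 labels have been skipped so far.
Adding those back, label number 2566 + 2 = 2568 at 30 labels/s is 85 s + 18 f = 0 h 1 min 25 s frame 18, i.e. 00:01:25;18.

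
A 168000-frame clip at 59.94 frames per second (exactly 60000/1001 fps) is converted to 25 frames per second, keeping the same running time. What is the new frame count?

70070 frames

Target frames = source frames × (target rate / source rate) = 168000 × (25)/(60000/1001) = 168000 × 1001/2400 = 70070.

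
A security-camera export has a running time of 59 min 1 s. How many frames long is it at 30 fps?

59 min 1 s = 3541 s.
Frames = 3541 × 30 = 106230.

106230 frames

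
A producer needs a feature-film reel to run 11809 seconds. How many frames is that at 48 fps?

566832 frames

Frames = 11809 × 48 = 566832.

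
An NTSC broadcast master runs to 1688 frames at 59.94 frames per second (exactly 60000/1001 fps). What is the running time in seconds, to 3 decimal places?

Running time = 1688 × 1001/60000 = 211211/7500 s ≈ 28.161 s.

28.161 seconds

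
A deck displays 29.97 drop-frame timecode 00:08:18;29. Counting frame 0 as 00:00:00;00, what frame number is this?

14953

Complete 10-minute blocks: 0, each 17982 frames → 0.
Remaining 8 whole minutes in the current block: 1800 + 7 × 1798 = 14386 frames.
Within the current minute: 18 × 30 + 29 − 2 = 567 (labels ;00/;01 skipped at this minute). Total = 0 + 14386 + 567 = 14953.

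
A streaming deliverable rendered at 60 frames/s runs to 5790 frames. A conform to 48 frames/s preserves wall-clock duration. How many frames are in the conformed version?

4632 frames

Target frames = source frames × (target rate / source rate) = 5790 × (48)/(60) = 5790 × 4/5 = 4632.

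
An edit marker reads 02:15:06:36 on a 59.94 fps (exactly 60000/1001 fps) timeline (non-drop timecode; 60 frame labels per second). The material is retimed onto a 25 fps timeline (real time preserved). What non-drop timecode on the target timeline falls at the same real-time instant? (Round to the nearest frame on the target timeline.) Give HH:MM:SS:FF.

02:15:14:18

Source frame index: (2×3600 + 15×60 + 6) × 60 + 36 = 486396.
Real time: 486396 / (60000/1001) = 40573533/5000 s.
Target frame: (40573533/5000) × (25) = 40573533/200 ≈ 202867.665 → 202868.
At 25 labels/s: frame 202868 → 02:15:14:18.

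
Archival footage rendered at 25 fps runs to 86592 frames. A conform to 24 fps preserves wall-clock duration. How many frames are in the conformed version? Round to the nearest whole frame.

83128 frames

Frames at target rate = 86592 × (24) / (25) = 2078208/25 ≈ 83128.320.
Nearest whole frame: 83128.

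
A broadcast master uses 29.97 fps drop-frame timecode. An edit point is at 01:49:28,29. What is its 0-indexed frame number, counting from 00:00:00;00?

As if non-drop at 30 labels/s: (1 × 3600 + 49 × 60 + 28) × 30 + 29 = 197069.
Minute boundaries passed: 109; those not divisible by 10: 109 − 10 = 99; dropped labels = 2 × 99 = 198.
Actual frame index = 197069 − 198 = 196871.

196871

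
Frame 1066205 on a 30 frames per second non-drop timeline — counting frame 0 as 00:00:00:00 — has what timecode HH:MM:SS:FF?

09:52:20:05

1066205 ÷ 30 = 35540 full seconds, remainder 5 frames.
35540 s = 9 h 52 min 20 s.
Timecode: 09:52:20:05.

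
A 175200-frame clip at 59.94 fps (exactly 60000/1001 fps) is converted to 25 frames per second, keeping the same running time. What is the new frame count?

Target frames = source frames × (target rate / source rate) = 175200 × (25)/(60000/1001) = 175200 × 1001/2400 = 73073.

73073 frames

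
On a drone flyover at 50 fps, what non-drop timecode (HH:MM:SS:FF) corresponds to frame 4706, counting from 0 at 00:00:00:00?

00:01:34:06

4706 ÷ 50 = 94 full seconds, remainder 6 frames.
94 s = 0 h 1 min 34 s.
Timecode: 00:01:34:06.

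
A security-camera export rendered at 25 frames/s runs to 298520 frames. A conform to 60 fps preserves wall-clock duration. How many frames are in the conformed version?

Target frames = source frames × (target rate / source rate) = 298520 × (60)/(25) = 298520 × 12/5 = 716448.

716448 frames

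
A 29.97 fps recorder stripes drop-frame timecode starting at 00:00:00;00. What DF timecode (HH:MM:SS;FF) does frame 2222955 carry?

20:36:12;21

Each 10-minute DF block holds 10 × 60 × 30 − 9 × 2 = 17982 frames. 2222955 ÷ 17982 → 123 full blocks, remainder 11169.
Within the partial block the first minute is 1800 frames and each further minute 1798, so 6 further minute boundaries passed. Total skipped labels = 18 × 123 + 2 × 6 = 2226.
Non-drop label index = 2222955 + 2226 = 2225181; at 30 labels/s that is 20:36:12:21, i.e. DF 20:36:12;21.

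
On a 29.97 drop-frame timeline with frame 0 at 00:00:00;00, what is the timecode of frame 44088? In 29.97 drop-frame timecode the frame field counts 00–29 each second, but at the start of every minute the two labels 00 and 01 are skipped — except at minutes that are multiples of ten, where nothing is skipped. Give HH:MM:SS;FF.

00:24:31;02

Each 10-minute DF block holds 10 × 60 × 30 − 9 × 2 = 17982 frames. 44088 ÷ 17982 → 2 full blocks, remainder 8124.
Within the partial block the first minute is 1800 frames and each further minute 1798, so 4 further minute boundaries passed. Total skipped labels = 18 × 2 + 2 × 4 = 44.
Non-drop label index = 44088 + 44 = 44132; at 30 labels/s that is 00:24:31:02, i.e. DF 00:24:31;02.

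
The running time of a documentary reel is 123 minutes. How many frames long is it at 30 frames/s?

221400 frames

123 min = 7380 s.
Frames = 7380 × 30 = 221400.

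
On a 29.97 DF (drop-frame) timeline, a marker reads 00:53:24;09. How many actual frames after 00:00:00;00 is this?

96033

Complete 10-minute blocks: 5, each 17982 frames → 89910.
Remaining 3 whole minutes in the current block: 1800 + 2 × 1798 = 5396 frames.
Within the current minute: 24 × 30 + 9 − 2 = 727 (labels ;00/;01 skipped at this minute). Total = 89910 + 5396 + 727 = 96033.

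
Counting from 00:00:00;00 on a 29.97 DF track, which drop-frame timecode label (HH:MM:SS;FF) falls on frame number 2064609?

19:08:09;07

Ten DF minutes hold 17982 frames, so frame 2064609 lies in block 114 (frames 2049948–2067929) with 14661 frames into that block.
The block's first minute is 1800 frames and the rest 1798 each; 14661 frames reaches minute 8, so 114 × 18 + 8 × 2 = 2068 labels have been skipped so far.
Adding those back, label number 2064609 + 2068 = 2066677 at 30 labels/s is 68889 s + 7 f = 19 h 8 min 9 s frame 7, i.e. 19:08:09;07.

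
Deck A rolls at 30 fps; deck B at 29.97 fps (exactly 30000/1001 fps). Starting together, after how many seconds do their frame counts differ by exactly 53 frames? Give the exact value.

The gap grows by |30000/1001 − 30| = 30/1001 frames per second.
Time for a 53-frame gap: 53 ÷ (30/1001) = 53053/30 s.

53053/30 seconds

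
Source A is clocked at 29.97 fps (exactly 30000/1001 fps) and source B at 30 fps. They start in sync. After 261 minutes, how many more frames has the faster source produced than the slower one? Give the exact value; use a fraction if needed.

469800/1001 frames

261 min = 15660 s.
A emits 30000/1001 × 15660 = 469800000/1001 frames; B emits 30 × 15660 = 469800.
Difference = 469800/1001 frames (≈ 469.3307); B is ahead of A.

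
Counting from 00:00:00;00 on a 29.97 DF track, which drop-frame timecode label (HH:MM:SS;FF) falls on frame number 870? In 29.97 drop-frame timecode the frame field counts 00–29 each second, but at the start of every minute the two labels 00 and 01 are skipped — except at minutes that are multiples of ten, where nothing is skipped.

00:00:29;00

Each 10-minute DF block holds 10 × 60 × 30 − 9 × 2 = 17982 frames. 870 ÷ 17982 → 0 full blocks, remainder 870.
Within the partial block the first minute is 1800 frames and each further minute 1798, so 0 further minute boundaries passed. Total skipped labels = 18 × 0 + 2 × 0 = 0.
Non-drop label index = 870 + 0 = 870; at 30 labels/s that is 00:00:29:00, i.e. DF 00:00:29;00.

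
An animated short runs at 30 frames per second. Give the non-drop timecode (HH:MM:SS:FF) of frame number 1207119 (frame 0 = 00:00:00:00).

11:10:37:09

1207119 ÷ 30 = 40237 full seconds, remainder 9 frames.
40237 s = 11 h 10 min 37 s.
Timecode: 11:10:37:09.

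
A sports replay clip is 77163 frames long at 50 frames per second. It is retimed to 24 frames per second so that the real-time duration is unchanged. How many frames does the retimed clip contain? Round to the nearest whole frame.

Frames at target rate = 77163 × (24) / (50) = 925956/25 ≈ 37038.240.
Nearest whole frame: 37038.

37038 frames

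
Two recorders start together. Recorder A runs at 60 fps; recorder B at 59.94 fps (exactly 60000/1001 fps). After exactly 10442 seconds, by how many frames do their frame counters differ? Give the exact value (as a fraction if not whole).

626520/1001 frames

A emits 60 × 10442 = 626520 frames; B emits 60000/1001 × 10442 = 626520000/1001.
Difference = 626520/1001 frames (≈ 625.8941); B is behind A.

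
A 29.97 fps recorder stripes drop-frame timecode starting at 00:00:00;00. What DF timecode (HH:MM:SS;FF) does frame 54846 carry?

Each 10-minute DF block holds 10 × 60 × 30 − 9 × 2 = 17982 frames. 54846 ÷ 17982 → 3 full blocks, remainder 900.
Within the partial block the first minute is 1800 frames and each further minute 1798, so 0 further minute boundaries passed. Total skipped labels = 18 × 3 + 2 × 0 = 54.
Non-drop label index = 54846 + 54 = 54900; at 30 labels/s that is 00:30:30:00, i.e. DF 00:30:30;00.

00:30:30;00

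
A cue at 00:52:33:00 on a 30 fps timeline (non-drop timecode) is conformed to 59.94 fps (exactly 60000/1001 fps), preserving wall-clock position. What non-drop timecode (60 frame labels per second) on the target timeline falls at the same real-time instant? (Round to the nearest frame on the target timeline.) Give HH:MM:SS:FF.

Source frame index: (0×3600 + 52×60 + 33) × 30 + 0 = 94590.
Real time: 94590 / (30) = 3153 s.
Target frame: (3153) × (60000/1001) = 189180000/1001 ≈ 188991.009 → 188991.
At 60 labels/s: frame 188991 → 00:52:29:51.

00:52:29:51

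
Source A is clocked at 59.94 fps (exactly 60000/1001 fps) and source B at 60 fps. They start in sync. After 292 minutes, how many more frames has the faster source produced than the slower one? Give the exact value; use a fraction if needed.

1051200/1001 frames

292 min = 17520 s.
A emits 60000/1001 × 17520 = 1051200000/1001 frames; B emits 60 × 17520 = 1051200.
Difference = 1051200/1001 frames (≈ 1050.1499); B is ahead of A.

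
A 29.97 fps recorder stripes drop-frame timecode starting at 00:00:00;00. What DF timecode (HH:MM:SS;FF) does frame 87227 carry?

00:48:30;15

Ten DF minutes hold 17982 frames, so frame 87227 lies in block 4 (frames 71928–89909) with 15299 frames into that block.
The block's first minute is 1800 frames and the rest 1798 each; 15299 frames reaches minute 8, so 4 × 18 + 8 × 2 = 88 labels have been skipped so far.
Adding those back, label number 87227 + 88 = 87315 at 30 labels/s is 2910 s + 15 f = 0 h 48 min 30 s frame 15, i.e. 00:48:30;15.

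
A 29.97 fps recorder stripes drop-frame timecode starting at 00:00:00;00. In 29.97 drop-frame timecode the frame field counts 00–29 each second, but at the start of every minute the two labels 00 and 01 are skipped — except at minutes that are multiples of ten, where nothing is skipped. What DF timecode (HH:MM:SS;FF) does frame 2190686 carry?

Each 10-minute DF block holds 10 × 60 × 30 − 9 × 2 = 17982 frames. 2190686 ÷ 17982 → 121 full blocks, remainder 14864.
Within the partial block the first minute is 1800 frames and each further minute 1798, so 8 further minute boundaries passed. Total skipped labels = 18 × 121 + 2 × 8 = 2194.
Non-drop label index = 2190686 + 2194 = 2192880; at 30 labels/s that is 20:18:16:00, i.e. DF 20:18:16;00.

20:18:16;00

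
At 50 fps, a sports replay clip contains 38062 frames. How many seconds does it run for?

Running time = 38062 / (50) = 761.24 s.

761.24 seconds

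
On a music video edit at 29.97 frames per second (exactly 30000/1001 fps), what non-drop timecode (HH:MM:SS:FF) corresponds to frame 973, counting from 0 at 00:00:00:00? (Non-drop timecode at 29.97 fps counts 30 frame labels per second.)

973 ÷ 30 = 32 full seconds, remainder 13 frames.
32 s = 0 h 0 min 32 s.
Timecode: 00:00:32:13.

00:00:32:13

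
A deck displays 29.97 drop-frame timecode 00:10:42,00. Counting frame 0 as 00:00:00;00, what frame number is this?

Complete 10-minute blocks: 1, each 17982 frames → 17982.
Remaining 0 whole minutes in the current block: 0 frames.
Within the current minute: 42 × 30 + 0 = 1260. Total = 17982 + 0 + 1260 = 19242.

19242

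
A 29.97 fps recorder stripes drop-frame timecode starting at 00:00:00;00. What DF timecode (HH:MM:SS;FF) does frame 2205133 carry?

20:26:18;01

Ten DF minutes hold 17982 frames, so frame 2205133 lies in block 122 (frames 2193804–2211785) with 11329 frames into that block.
The block's first minute is 1800 frames and the rest 1798 each; 11329 frames reaches minute 6, so 122 × 18 + 6 × 2 = 2208 labels have been skipped so far.
Adding those back, label number 2205133 + 2208 = 2207341 at 30 labels/s is 73578 s + 1 f = 20 h 26 min 18 s frame 1, i.e. 20:26:18;01.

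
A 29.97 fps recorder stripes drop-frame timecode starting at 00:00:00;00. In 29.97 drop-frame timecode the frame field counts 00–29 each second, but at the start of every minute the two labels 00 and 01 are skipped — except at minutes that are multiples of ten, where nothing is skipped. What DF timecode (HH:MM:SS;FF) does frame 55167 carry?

Each 10-minute DF block holds 10 × 60 × 30 − 9 × 2 = 17982 frames. 55167 ÷ 17982 → 3 full blocks, remainder 1221.
Within the partial block the first minute is 1800 frames and each further minute 1798, so 0 further minute boundaries passed. Total skipped labels = 18 × 3 + 2 × 0 = 54.
Non-drop label index = 55167 + 54 = 55221; at 30 labels/s that is 00:30:40:21, i.e. DF 00:30:40;21.

00:30:40;21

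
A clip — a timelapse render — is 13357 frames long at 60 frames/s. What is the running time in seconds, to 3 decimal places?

Running time = 13357 × 1/60 = 13357/60 s ≈ 222.617 s.

222.617 seconds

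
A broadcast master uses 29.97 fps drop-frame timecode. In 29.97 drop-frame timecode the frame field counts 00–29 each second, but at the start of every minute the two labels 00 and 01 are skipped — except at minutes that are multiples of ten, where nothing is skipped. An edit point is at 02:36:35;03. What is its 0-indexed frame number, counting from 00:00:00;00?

281571

Complete 10-minute blocks: 15, each 17982 frames → 269730.
Remaining 6 whole minutes in the current block: 1800 + 5 × 1798 = 10790 frames.
Within the current minute: 35 × 30 + 3 − 2 = 1051 (labels ;00/;01 skipped at this minute). Total = 269730 + 10790 + 1051 = 281571.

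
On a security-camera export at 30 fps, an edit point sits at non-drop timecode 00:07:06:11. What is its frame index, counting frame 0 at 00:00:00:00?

12791

Total seconds to the label: (0 × 3600 + 7 × 60 + 6) = 426.
Frame index = 426 × 30 + 11 = 12791.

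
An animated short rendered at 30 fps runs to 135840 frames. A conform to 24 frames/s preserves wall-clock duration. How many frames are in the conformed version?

108672 frames

Target frames = source frames × (target rate / source rate) = 135840 × (24)/(30) = 135840 × 4/5 = 108672.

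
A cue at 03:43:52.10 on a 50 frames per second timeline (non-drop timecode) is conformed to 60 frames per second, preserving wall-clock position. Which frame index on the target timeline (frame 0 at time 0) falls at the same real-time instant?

Source frame index: (3×3600 + 43×60 + 52) × 50 + 10 = 671610.
Real time: 671610 / (50) = 67161/5 s.
Target frame: (67161/5) × (60) = 805932.

frame 805932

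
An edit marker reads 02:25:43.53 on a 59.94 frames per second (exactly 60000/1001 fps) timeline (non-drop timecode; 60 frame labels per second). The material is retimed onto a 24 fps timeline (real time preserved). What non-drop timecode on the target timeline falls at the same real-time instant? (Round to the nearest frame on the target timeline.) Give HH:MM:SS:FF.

Source frame index: (2×3600 + 25×60 + 43) × 60 + 53 = 524633.
Real time: 524633 / (60000/1001) = 525157633/60000 s.
Target frame: (525157633/60000) × (24) = 525157633/2500 ≈ 210063.053 → 210063.
At 24 labels/s: frame 210063 → 02:25:52:15.

02:25:52:15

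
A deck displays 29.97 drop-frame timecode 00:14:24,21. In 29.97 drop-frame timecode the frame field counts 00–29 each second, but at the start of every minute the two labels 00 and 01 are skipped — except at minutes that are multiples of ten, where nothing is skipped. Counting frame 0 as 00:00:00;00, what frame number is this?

As if non-drop at 30 labels/s: (0 × 3600 + 14 × 60 + 24) × 30 + 21 = 25941.
Minute boundaries passed: 14; those not divisible by 10: 14 − 1 = 13; dropped labels = 2 × 13 = 26.
Actual frame index = 25941 − 26 = 25915.

25915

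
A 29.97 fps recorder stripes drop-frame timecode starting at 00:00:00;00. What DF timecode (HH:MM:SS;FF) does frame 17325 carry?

Each 10-minute DF block holds 10 × 60 × 30 − 9 × 2 = 17982 frames. 17325 ÷ 17982 → 0 full blocks, remainder 17325.
Within the partial block the first minute is 1800 frames and each further minute 1798, so 9 further minute boundaries passed. Total skipped labels = 18 × 0 + 2 × 9 = 18.
Non-drop label index = 17325 + 18 = 17343; at 30 labels/s that is 00:09:38:03, i.e. DF 00:09:38;03.

00:09:38;03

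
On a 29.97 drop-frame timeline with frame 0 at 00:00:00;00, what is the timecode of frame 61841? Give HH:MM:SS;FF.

Each 10-minute DF block holds 10 × 60 × 30 − 9 × 2 = 17982 frames. 61841 ÷ 17982 → 3 full blocks, remainder 7895.
Within the partial block the first minute is 1800 frames and each further minute 1798, so 4 further minute boundaries passed. Total skipped labels = 18 × 3 + 2 × 4 = 62.
Non-drop label index = 61841 + 62 = 61903; at 30 labels/s that is 00:34:23:13, i.e. DF 00:34:23;13.

00:34:23;13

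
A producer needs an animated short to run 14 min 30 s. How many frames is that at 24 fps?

20880 frames

14 min 30 s = 870 s.
Frames = 870 × 24 = 20880.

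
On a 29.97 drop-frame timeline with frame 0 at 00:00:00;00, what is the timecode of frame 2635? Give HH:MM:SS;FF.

00:01:27;27

Ten DF minutes hold 17982 frames, so frame 2635 lies in block 0 (frames 0–17981) with 2635 frames into that block.
The block's first minute is 1800 frames and the rest 1798 each; 2635 frames reaches minute 1, so 0 × 18 + 1 × 2 = 2 labels have been skipped so far.
Adding those back, label number 2635 + 2 = 2637 at 30 labels/s is 87 s + 27 f = 0 h 1 min 27 s frame 27, i.e. 00:01:27;27.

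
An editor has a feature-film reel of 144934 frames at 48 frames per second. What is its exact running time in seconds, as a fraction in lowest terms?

Running time = 144934 ÷ (48) = 144934 × 1/48 = 72467/24 s.

72467/24 seconds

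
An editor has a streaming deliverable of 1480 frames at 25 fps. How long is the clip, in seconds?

59.2 seconds

Running time = 1480 / (25) = 59.2 s.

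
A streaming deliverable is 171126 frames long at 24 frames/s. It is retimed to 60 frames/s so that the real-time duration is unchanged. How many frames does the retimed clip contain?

Target frames = source frames × (target rate / source rate) = 171126 × (60)/(24) = 171126 × 5/2 = 427815.

427815 frames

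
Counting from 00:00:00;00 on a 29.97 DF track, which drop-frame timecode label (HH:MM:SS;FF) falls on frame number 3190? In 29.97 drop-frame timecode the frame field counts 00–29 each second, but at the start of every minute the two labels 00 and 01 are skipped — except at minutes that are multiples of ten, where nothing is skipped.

00:01:46;12

Each 10-minute DF block holds 10 × 60 × 30 − 9 × 2 = 17982 frames. 3190 ÷ 17982 → 0 full blocks, remainder 3190.
Within the partial block the first minute is 1800 frames and each further minute 1798, so 1 further minute boundary passed. Total skipped labels = 18 × 0 + 2 × 1 = 2.
Non-drop label index = 3190 + 2 = 3192; at 30 labels/s that is 00:01:46:12, i.e. DF 00:01:46;12.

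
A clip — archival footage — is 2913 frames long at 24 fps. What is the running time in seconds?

121.375 seconds

Running time = 2913 / (24) = 121.375 s.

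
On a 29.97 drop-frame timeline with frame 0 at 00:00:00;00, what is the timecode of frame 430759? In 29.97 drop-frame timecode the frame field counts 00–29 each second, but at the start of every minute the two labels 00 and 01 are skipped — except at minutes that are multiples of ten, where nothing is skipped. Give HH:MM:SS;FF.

Each 10-minute DF block holds 10 × 60 × 30 − 9 × 2 = 17982 frames. 430759 ÷ 17982 → 23 full blocks, remainder 17173.
Within the partial block the first minute is 1800 frames and each further minute 1798, so 9 further minute boundaries passed. Total skipped labels = 18 × 23 + 2 × 9 = 432.
Non-drop label index = 430759 + 432 = 431191; at 30 labels/s that is 03:59:33:01, i.e. DF 03:59:33;01.

03:59:33;01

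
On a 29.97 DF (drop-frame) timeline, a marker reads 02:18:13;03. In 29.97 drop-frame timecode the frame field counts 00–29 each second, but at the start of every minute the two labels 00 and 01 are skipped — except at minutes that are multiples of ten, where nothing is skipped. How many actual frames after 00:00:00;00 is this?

As if non-drop at 30 labels/s: (2 × 3600 + 18 × 60 + 13) × 30 + 3 = 248793.
Minute boundaries passed: 138; those not divisible by 10: 138 − 13 = 125; dropped labels = 2 × 125 = 250.
Actual frame index = 248793 − 250 = 248543.

248543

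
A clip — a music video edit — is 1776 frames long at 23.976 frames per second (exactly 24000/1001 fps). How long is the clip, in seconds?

Running time = 1776 / (24000/1001) = 74.074 s.

74.074 seconds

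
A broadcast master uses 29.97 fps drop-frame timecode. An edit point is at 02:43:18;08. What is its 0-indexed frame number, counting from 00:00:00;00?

293654

As if non-drop at 30 labels/s: (2 × 3600 + 43 × 60 + 18) × 30 + 8 = 293948.
Minute boundaries passed: 163; those not divisible by 10: 163 − 16 = 147; dropped labels = 2 × 147 = 294.
Actual frame index = 293948 − 294 = 293654.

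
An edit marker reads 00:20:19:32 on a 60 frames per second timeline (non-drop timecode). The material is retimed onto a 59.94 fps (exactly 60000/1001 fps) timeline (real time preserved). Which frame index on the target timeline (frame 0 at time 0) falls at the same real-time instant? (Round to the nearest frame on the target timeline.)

Source frame index: (0×3600 + 20×60 + 19) × 60 + 32 = 73172.
Real time: 73172 / (60) = 18293/15 s.
Target frame: (18293/15) × (60000/1001) = 6652000/91 ≈ 73098.901 → 73099.

frame 73099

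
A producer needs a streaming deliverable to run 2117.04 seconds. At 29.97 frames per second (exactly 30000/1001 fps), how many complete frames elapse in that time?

63447 frames

Frames = 2117.04 × 30000/1001 = 63511200/1001 ≈ 63447.7522.
Complete frames: 63447.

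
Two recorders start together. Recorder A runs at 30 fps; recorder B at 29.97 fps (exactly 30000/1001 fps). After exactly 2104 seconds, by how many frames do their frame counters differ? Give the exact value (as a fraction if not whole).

A emits 30 × 2104 = 63120 frames; B emits 30000/1001 × 2104 = 63120000/1001.
Difference = 63120/1001 frames (≈ 63.0569); B is behind A.

63120/1001 frames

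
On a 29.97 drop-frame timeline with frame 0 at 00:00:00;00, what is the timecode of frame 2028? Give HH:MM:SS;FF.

Ten DF minutes hold 17982 frames, so frame 2028 lies in block 0 (frames 0–17981) with 2028 frames into that block.
The block's first minute is 1800 frames and the rest 1798 each; 2028 frames reaches minute 1, so 0 × 18 + 1 × 2 = 2 labels have been skipped so far.
Adding those back, label number 2028 + 2 = 2030 at 30 labels/s is 67 s + 20 f = 0 h 1 min 7 s frame 20, i.e. 00:01:07;20.

00:01:07;20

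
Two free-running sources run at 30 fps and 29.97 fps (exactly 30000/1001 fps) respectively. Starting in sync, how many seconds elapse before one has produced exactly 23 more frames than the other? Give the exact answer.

The gap grows by |30000/1001 − 30| = 30/1001 frames per second.
Time for a 23-frame gap: 23 ÷ (30/1001) = 23023/30 s.

23023/30 seconds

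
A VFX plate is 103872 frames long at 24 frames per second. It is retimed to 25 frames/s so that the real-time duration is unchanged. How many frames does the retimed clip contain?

108200 frames

Target frames = source frames × (target rate / source rate) = 103872 × (25)/(24) = 103872 × 25/24 = 108200.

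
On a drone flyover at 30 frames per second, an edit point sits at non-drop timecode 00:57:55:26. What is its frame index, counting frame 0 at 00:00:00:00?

frame 104276

Total seconds to the label: (0 × 3600 + 57 × 60 + 55) = 3475.
Frame index = 3475 × 30 + 26 = 104276.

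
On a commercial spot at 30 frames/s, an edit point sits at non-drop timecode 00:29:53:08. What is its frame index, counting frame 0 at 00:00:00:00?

Total seconds to the label: (0 × 3600 + 29 × 60 + 53) = 1793.
Frame index = 1793 × 30 + 8 = 53798.

53798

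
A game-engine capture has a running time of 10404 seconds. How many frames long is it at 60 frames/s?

624240 frames

Frames = 10404 × 60 = 624240.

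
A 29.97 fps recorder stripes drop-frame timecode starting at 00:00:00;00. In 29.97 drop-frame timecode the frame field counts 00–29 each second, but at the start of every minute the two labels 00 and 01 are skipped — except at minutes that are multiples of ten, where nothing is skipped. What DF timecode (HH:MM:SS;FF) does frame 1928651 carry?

17:52:32;21

Ten DF minutes hold 17982 frames, so frame 1928651 lies in block 107 (frames 1924074–1942055) with 4577 frames into that block.
The block's first minute is 1800 frames and the rest 1798 each; 4577 frames reaches minute 2, so 107 × 18 + 2 × 2 = 1930 labels have been skipped so far.
Adding those back, label number 1928651 + 1930 = 1930581 at 30 labels/s is 64352 s + 21 f = 17 h 52 min 32 s frame 21, i.e. 17:52:32;21.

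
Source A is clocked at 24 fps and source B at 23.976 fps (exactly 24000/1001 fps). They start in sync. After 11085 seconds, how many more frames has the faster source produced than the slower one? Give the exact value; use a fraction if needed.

A emits 24 × 11085 = 266040 frames; B emits 24000/1001 × 11085 = 266040000/1001.
Difference = 266040/1001 frames (≈ 265.7742); B is behind A.

266040/1001 frames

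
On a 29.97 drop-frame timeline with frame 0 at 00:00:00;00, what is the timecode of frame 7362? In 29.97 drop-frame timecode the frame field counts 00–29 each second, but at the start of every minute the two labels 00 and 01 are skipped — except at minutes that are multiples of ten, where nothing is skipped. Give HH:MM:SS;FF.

Each 10-minute DF block holds 10 × 60 × 30 − 9 × 2 = 17982 frames. 7362 ÷ 17982 → 0 full blocks, remainder 7362.
Within the partial block the first minute is 1800 frames and each further minute 1798, so 4 further minute boundaries passed. Total skipped labels = 18 × 0 + 2 × 4 = 8.
Non-drop label index = 7362 + 8 = 7370; at 30 labels/s that is 00:04:05:20, i.e. DF 00:04:05;20.

00:04:05;20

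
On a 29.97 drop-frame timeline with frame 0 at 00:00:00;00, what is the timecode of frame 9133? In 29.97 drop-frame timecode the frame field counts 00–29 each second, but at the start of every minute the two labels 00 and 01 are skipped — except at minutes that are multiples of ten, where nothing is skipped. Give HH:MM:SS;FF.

Each 10-minute DF block holds 10 × 60 × 30 − 9 × 2 = 17982 frames. 9133 ÷ 17982 → 0 full blocks, remainder 9133.
Within the partial block the first minute is 1800 frames and each further minute 1798, so 5 further minute boundaries passed. Total skipped labels = 18 × 0 + 2 × 5 = 10.
Non-drop label index = 9133 + 10 = 9143; at 30 labels/s that is 00:05:04:23, i.e. DF 00:05:04;23.

00:05:04;23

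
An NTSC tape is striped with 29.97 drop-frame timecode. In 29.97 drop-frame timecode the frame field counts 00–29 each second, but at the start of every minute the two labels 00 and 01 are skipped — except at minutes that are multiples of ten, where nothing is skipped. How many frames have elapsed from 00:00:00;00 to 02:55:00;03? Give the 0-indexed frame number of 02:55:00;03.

Complete 10-minute blocks: 17, each 17982 frames → 305694.
Remaining 5 whole minutes in the current block: 1800 + 4 × 1798 = 8992 frames.
Within the current minute: 0 × 30 + 3 − 2 = 1 (labels ;00/;01 skipped at this minute). Total = 305694 + 8992 + 1 = 314687.

314687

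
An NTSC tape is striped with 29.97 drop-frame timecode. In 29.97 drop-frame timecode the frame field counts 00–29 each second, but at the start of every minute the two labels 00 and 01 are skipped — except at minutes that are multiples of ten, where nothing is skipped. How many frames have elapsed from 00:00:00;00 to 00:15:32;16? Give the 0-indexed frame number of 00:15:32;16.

Complete 10-minute blocks: 1, each 17982 frames → 17982.
Remaining 5 whole minutes in the current block: 1800 + 4 × 1798 = 8992 frames.
Within the current minute: 32 × 30 + 16 − 2 = 974 (labels ;00/;01 skipped at this minute). Total = 17982 + 8992 + 974 = 27948.

27948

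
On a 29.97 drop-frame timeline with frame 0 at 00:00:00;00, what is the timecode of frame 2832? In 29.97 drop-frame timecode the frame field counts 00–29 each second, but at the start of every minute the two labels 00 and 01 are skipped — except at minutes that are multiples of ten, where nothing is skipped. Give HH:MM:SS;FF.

Each 10-minute DF block holds 10 × 60 × 30 − 9 × 2 = 17982 frames. 2832 ÷ 17982 → 0 full blocks, remainder 2832.
Within the partial block the first minute is 1800 frames and each further minute 1798, so 1 further minute boundary passed. Total skipped labels = 18 × 0 + 2 × 1 = 2.
Non-drop label index = 2832 + 2 = 2834; at 30 labels/s that is 00:01:34:14, i.e. DF 00:01:34;14.

00:01:34;14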